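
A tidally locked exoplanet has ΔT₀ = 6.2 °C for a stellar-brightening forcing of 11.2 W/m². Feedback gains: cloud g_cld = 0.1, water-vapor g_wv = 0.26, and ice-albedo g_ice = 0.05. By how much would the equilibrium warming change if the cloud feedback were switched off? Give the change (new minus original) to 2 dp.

-1.52 °C

Original: g = 0.41, ΔT = 6.2/(1−0.41) = 10.5085 °C.
Without cloud: g' = 0.31, ΔT' = 6.2/(1−0.31) = 8.9855 °C.
Change = 8.9855 − 10.5085 = -1.52 °C.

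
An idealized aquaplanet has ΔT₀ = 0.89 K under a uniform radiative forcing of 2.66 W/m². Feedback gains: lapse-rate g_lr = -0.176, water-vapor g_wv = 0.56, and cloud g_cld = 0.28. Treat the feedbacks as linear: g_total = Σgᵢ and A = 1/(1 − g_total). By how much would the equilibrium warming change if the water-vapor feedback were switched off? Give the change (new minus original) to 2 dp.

Original: g = 0.664, ΔT = 0.89/(1−0.664) = 2.6488 K.
Without water-vapor: g' = 0.104, ΔT' = 0.89/(1−0.104) = 0.9933 K.
Change = 0.9933 − 2.6488 = -1.66 K.

-1.66 K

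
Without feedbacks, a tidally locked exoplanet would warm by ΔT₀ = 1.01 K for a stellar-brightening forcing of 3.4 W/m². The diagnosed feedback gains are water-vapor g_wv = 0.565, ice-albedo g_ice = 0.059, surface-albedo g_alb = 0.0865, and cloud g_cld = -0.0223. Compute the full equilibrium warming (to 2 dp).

Total gain g = 0.565 + 0.059 + 0.0865 − 0.0223 = 0.6882.
Amplification A = 1/(1 − 0.6882) = 3.207.
ΔT = 1.01 × 3.207 = 3.24 K.

3.24 K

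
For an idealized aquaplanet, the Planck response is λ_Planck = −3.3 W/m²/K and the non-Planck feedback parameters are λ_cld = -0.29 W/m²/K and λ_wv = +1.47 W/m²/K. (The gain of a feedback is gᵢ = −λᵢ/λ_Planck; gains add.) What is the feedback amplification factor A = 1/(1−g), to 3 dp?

Convert to gains: g_cld = -0.29/3.3 = -0.08788; g_wv = 1.47/3.3 = 0.4455.
Total gain g = 0.35762.
A = 1/(1 − 0.35762) = 1.557.

1.557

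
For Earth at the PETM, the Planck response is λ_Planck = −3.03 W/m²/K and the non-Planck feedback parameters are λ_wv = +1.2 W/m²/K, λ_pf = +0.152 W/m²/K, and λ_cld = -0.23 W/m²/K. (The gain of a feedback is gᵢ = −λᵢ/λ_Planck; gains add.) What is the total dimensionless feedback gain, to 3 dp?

0.370

Convert to gains: g_wv = 1.2/3.03 = 0.396; g_pf = 0.152/3.03 = 0.05017; g_cld = -0.23/3.03 = -0.07591.
Total gain g = 0.37026.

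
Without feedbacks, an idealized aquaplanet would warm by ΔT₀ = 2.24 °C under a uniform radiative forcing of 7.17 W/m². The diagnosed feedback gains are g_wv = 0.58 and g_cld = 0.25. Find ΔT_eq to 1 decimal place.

13.2 °C

Total gain g = 0.58 + 0.25 = 0.83.
Amplification A = 1/(1 − 0.83) = 5.882.
ΔT = 2.24 × 5.882 = 13.2 °C.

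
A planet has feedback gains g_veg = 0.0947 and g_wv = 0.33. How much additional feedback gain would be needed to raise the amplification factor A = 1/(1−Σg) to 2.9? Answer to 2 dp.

Current total gain = 0.4247.
Target gain for A = 2.9: g* = 1 − 1/2.9 = 0.6552.
Additional gain needed = 0.6552 − 0.4247 = 0.23.

0.23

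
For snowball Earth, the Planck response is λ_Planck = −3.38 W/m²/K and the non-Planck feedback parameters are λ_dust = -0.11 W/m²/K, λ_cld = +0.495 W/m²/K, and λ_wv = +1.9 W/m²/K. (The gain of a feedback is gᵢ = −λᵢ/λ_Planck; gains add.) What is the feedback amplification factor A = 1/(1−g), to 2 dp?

Convert to gains: g_dust = -0.11/3.38 = -0.03254; g_cld = 0.495/3.38 = 0.1464; g_wv = 1.9/3.38 = 0.5621.
Total gain g = 0.67596.
A = 1/(1 − 0.67596) = 3.09.

3.09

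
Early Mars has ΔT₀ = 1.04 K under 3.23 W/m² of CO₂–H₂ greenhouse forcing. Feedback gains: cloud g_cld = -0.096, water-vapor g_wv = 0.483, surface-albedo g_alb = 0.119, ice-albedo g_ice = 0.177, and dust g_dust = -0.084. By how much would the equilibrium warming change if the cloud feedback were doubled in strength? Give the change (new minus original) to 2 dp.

-0.50 K

Original: g = 0.599, ΔT = 1.04/(1−0.599) = 2.5935 K.
With doubled cloud: g' = 0.503, ΔT' = 1.04/(1−0.503) = 2.0926 K.
Change = 2.0926 − 2.5935 = -0.50 K.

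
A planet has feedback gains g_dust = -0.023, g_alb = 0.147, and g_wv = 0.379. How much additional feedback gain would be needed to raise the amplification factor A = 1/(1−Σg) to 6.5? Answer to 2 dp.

0.34

Current total gain = 0.503.
Target gain for A = 6.5: g* = 1 − 1/6.5 = 0.8462.
Additional gain needed = 0.8462 − 0.503 = 0.34.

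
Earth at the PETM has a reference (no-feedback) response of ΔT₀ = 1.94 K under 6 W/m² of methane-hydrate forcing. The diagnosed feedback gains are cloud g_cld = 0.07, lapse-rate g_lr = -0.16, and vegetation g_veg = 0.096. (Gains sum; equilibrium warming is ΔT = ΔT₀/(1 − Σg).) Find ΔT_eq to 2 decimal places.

1.95 K

Total gain g = 0.07 − 0.16 + 0.096 = 0.006.
Amplification A = 1/(1 − 0.006) = 1.006.
ΔT = 1.94 × 1.006 = 1.95 K.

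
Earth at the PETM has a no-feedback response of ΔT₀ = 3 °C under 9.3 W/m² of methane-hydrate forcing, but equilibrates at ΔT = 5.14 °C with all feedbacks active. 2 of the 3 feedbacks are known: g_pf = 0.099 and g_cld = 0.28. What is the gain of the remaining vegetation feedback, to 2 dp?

Amplification A = ΔT/ΔT₀ = 5.14/3 = 1.713.
Total gain g = 1 − 1/A = 1 − 1/1.713 = 0.4162.
Known gains sum to 0.099 + 0.28 = 0.379.
g_veg = 0.4162 − 0.379 = 0.04.

0.04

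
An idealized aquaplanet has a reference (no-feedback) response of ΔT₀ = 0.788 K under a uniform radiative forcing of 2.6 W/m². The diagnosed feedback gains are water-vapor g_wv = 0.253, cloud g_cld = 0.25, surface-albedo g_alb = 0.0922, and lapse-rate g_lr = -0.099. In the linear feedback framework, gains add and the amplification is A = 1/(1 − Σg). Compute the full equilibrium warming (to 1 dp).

1.6 K

Total gain g = 0.253 + 0.25 + 0.0922 − 0.099 = 0.4962.
Amplification A = 1/(1 − 0.4962) = 1.985.
ΔT = 0.788 × 1.985 = 1.6 K.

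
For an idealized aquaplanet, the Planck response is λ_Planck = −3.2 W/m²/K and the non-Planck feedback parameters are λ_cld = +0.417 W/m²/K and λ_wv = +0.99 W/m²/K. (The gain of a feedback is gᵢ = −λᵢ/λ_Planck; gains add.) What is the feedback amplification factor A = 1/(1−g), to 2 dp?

Convert to gains: g_cld = 0.417/3.2 = 0.1303; g_wv = 0.99/3.2 = 0.3094.
Total gain g = 0.4397.
A = 1/(1 − 0.4397) = 1.78.

1.78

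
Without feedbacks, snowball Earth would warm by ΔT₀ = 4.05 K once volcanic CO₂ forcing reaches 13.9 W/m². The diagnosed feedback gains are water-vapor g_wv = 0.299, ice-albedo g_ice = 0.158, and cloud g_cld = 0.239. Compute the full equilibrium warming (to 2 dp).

Total gain g = 0.299 + 0.158 + 0.239 = 0.696.
Amplification A = 1/(1 − 0.696) = 3.289.
ΔT = 4.05 × 3.289 = 13.32 K.

13.32 K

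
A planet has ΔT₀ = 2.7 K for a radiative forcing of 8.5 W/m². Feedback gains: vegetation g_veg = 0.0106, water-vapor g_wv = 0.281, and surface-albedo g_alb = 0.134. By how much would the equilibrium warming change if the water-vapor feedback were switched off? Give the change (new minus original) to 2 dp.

-1.54 K

Original: g = 0.4256, ΔT = 2.7/(1−0.4256) = 4.7006 K.
Without water-vapor: g' = 0.1446, ΔT' = 2.7/(1−0.1446) = 3.1564 K.
Change = 3.1564 − 4.7006 = -1.54 K.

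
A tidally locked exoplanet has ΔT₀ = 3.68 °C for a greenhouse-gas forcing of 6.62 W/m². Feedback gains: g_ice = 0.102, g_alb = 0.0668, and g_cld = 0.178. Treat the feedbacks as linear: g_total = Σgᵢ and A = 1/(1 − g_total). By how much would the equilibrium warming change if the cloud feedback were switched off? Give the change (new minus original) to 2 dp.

Original: g = 0.3468, ΔT = 3.68/(1−0.3468) = 5.6338 °C.
Without cloud: g' = 0.1688, ΔT' = 3.68/(1−0.1688) = 4.4273 °C.
Change = 4.4273 − 5.6338 = -1.21 °C.

-1.21 °C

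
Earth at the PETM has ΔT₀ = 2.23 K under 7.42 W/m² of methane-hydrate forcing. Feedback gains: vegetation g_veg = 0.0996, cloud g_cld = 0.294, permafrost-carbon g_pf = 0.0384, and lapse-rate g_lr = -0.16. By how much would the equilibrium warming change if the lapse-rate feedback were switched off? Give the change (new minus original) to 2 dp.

0.86 K

Original: g = 0.272, ΔT = 2.23/(1−0.272) = 3.0632 K.
Without lapse-rate: g' = 0.432, ΔT' = 2.23/(1−0.432) = 3.9261 K.
Change = 3.9261 − 3.0632 = 0.86 K.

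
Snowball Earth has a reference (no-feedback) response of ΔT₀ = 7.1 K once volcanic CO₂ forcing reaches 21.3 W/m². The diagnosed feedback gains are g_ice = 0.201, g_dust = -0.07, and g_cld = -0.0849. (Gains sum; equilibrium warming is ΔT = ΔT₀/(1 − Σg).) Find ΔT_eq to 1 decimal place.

Total gain g = 0.201 − 0.07 − 0.0849 = 0.0461.
Amplification A = 1/(1 − 0.0461) = 1.048.
ΔT = 7.1 × 1.048 = 7.4 K.

7.4 K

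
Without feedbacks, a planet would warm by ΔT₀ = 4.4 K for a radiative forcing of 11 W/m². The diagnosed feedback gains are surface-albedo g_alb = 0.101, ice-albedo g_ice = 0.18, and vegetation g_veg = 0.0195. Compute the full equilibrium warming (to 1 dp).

6.3 K

Total gain g = 0.101 + 0.18 + 0.0195 = 0.3005.
Amplification A = 1/(1 − 0.3005) = 1.43.
ΔT = 4.4 × 1.43 = 6.3 K.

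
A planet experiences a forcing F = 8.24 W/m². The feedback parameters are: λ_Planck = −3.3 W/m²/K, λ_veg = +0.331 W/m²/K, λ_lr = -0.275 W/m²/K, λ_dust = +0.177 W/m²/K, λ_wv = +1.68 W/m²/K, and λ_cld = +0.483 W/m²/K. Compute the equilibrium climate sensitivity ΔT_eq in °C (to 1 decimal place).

9.1 °C

Net feedback parameter λ = (−3.3) + (+0.331) + (-0.275) + (+0.177) + (+1.68) + (+0.483) = -0.904 W/m²/K.
ΔT = −F/λ = −8.24/(-0.904) = 9.1 °C.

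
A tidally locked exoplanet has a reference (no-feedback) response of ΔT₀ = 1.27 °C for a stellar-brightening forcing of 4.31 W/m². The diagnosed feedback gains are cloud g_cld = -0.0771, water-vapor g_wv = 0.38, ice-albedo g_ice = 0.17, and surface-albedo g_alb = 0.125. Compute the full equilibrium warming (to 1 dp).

Total gain g = -0.0771 + 0.38 + 0.17 + 0.125 = 0.5979.
Amplification A = 1/(1 − 0.5979) = 2.487.
ΔT = 1.27 × 2.487 = 3.2 °C.

3.2 °C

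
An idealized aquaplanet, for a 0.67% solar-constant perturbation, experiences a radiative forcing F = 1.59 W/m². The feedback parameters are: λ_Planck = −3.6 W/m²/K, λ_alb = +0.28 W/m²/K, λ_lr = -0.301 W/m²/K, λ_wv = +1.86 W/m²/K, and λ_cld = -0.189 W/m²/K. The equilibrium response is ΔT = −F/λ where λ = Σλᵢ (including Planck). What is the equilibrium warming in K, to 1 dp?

0.8 K

Net feedback parameter λ = (−3.6) + (+0.28) + (-0.301) + (+1.86) + (-0.189) = -1.95 W/m²/K.
ΔT = −F/λ = −1.59/(-1.95) = 0.8 K.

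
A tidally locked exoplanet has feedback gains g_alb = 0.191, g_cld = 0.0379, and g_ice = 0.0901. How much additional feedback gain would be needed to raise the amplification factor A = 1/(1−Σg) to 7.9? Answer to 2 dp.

0.55

Current total gain = 0.319.
Target gain for A = 7.9: g* = 1 − 1/7.9 = 0.8734.
Additional gain needed = 0.8734 − 0.319 = 0.55.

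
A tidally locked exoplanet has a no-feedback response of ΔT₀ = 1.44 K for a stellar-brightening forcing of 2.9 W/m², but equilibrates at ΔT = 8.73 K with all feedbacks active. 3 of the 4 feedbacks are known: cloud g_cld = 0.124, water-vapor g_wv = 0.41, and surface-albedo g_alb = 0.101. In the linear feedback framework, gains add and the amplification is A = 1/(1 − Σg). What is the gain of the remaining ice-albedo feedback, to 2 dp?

Amplification A = ΔT/ΔT₀ = 8.73/1.44 = 6.063.
Total gain g = 1 − 1/A = 1 − 1/6.063 = 0.8351.
Known gains sum to 0.124 + 0.41 + 0.101 = 0.635.
g_ice = 0.8351 − 0.635 = 0.20.

0.20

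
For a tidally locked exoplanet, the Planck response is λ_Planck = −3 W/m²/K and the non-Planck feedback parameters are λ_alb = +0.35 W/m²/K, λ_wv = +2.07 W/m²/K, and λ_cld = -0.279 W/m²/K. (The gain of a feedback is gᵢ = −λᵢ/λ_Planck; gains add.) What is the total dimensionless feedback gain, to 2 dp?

Convert to gains: g_alb = 0.35/3 = 0.1167; g_wv = 2.07/3 = 0.69; g_cld = -0.279/3 = -0.093.
Total gain g = 0.7137.

0.71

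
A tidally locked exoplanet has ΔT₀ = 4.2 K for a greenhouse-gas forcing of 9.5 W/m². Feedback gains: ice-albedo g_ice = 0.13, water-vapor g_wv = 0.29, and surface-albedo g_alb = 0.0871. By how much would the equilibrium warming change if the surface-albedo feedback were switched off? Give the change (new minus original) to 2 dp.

Original: g = 0.5071, ΔT = 4.2/(1−0.5071) = 8.5210 K.
Without surface-albedo: g' = 0.42, ΔT' = 4.2/(1−0.42) = 7.2414 K.
Change = 7.2414 − 8.5210 = -1.28 K.

-1.28 K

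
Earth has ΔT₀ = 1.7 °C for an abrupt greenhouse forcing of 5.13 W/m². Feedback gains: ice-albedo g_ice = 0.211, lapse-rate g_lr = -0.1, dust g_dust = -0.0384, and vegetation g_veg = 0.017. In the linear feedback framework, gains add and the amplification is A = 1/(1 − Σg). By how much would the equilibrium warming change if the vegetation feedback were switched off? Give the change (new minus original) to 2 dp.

-0.03 °C

Original: g = 0.0896, ΔT = 1.7/(1−0.0896) = 1.8673 °C.
Without vegetation: g' = 0.0726, ΔT' = 1.7/(1−0.0726) = 1.8331 °C.
Change = 1.8331 − 1.8673 = -0.03 °C.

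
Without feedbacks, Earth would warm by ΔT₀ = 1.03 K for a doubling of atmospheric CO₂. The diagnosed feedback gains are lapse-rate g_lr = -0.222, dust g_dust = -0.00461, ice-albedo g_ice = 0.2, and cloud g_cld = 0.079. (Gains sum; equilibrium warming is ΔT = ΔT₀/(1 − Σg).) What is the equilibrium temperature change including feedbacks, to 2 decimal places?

Total gain g = -0.222 − 0.00461 + 0.2 + 0.079 = 0.05239.
Amplification A = 1/(1 − 0.05239) = 1.055.
ΔT = 1.03 × 1.055 = 1.09 K.

1.09 K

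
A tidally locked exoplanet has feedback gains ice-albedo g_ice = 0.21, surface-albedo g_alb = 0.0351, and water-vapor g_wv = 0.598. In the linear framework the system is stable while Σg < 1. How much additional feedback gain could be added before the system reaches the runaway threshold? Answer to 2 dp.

0.16

Current total gain = 0.21 + 0.0351 + 0.598 = 0.8431.
Margin to runaway = 1 − 0.8431 = 0.16.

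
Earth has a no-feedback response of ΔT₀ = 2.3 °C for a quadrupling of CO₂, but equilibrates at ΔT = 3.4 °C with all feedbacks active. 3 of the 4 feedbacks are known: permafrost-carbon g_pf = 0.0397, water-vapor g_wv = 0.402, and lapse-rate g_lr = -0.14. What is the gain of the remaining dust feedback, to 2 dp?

0.02

Amplification A = ΔT/ΔT₀ = 3.4/2.3 = 1.478.
Total gain g = 1 − 1/A = 1 − 1/1.478 = 0.3234.
Known gains sum to 0.0397 + 0.402 − 0.14 = 0.3017.
g_dust = 0.3234 − 0.3017 = 0.02.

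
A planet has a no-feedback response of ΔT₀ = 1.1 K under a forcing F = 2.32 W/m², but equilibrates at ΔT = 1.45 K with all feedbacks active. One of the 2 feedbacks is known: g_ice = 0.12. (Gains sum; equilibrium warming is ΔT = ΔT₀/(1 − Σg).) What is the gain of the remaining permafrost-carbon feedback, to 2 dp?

Amplification A = ΔT/ΔT₀ = 1.45/1.1 = 1.318.
Total gain g = 1 − 1/A = 1 − 1/1.318 = 0.2413.
The known gain is 0.12.
g_pf = 0.2413 − 0.12 = 0.12.

0.12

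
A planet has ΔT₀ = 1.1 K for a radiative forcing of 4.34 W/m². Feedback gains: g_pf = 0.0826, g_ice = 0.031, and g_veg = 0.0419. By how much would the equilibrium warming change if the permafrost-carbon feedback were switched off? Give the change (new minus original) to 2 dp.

-0.12 K

Original: g = 0.1555, ΔT = 1.1/(1−0.1555) = 1.3025 K.
Without permafrost-carbon: g' = 0.0729, ΔT' = 1.1/(1−0.0729) = 1.1865 K.
Change = 1.1865 − 1.3025 = -0.12 K.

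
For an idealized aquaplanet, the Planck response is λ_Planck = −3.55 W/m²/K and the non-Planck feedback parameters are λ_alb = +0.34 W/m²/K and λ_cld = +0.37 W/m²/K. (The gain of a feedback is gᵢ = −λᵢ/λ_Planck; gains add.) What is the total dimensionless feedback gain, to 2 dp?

Convert to gains: g_alb = 0.34/3.55 = 0.09577; g_cld = 0.37/3.55 = 0.1042.
Total gain g = 0.19997.

0.20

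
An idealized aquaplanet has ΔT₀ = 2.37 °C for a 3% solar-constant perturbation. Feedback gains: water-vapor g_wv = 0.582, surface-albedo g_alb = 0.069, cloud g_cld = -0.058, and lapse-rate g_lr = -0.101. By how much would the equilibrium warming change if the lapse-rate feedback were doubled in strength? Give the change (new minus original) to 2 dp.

-0.77 °C

Original: g = 0.492, ΔT = 2.37/(1−0.492) = 4.6654 °C.
With doubled lapse-rate: g' = 0.391, ΔT' = 2.37/(1−0.391) = 3.8916 °C.
Change = 3.8916 − 4.6654 = -0.77 °C.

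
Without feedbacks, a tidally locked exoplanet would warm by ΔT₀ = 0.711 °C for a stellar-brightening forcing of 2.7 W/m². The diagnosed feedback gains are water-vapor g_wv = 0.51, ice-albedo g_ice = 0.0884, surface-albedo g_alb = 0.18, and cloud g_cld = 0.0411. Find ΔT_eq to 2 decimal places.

Total gain g = 0.51 + 0.0884 + 0.18 + 0.0411 = 0.8195.
Amplification A = 1/(1 − 0.8195) = 5.54.
ΔT = 0.711 × 5.54 = 3.94 °C.

3.94 °C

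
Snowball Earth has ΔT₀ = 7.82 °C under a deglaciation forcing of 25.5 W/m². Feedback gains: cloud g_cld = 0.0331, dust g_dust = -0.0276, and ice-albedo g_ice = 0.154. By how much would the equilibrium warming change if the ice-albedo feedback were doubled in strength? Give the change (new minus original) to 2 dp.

2.09 °C

Original: g = 0.1595, ΔT = 7.82/(1−0.1595) = 9.3040 °C.
With doubled ice-albedo: g' = 0.3135, ΔT' = 7.82/(1−0.3135) = 11.3911 °C.
Change = 11.3911 − 9.3040 = 2.09 °C.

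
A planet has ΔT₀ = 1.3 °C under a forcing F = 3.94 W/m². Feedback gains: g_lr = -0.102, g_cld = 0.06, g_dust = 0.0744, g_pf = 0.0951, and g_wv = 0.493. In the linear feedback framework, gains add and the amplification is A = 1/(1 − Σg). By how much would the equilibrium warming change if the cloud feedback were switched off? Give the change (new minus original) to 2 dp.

Original: g = 0.6205, ΔT = 1.3/(1−0.6205) = 3.4256 °C.
Without cloud: g' = 0.5605, ΔT' = 1.3/(1−0.5605) = 2.9579 °C.
Change = 2.9579 − 3.4256 = -0.47 °C.

-0.47 °C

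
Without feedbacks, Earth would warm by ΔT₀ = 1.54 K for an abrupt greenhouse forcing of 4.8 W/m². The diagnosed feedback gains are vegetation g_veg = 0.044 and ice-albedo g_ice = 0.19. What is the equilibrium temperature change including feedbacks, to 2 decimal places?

2.01 K

Total gain g = 0.044 + 0.19 = 0.234.
Amplification A = 1/(1 − 0.234) = 1.305.
ΔT = 1.54 × 1.305 = 2.01 K.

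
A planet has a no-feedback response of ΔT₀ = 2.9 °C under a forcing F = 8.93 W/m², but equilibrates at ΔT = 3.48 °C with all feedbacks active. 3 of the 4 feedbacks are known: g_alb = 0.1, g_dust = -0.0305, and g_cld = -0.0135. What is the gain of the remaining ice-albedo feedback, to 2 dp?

Amplification A = ΔT/ΔT₀ = 3.48/2.9 = 1.2.
Total gain g = 1 − 1/A = 1 − 1/1.2 = 0.1667.
Known gains sum to 0.1 − 0.0305 − 0.0135 = 0.056.
g_ice = 0.1667 − 0.056 = 0.11.

0.11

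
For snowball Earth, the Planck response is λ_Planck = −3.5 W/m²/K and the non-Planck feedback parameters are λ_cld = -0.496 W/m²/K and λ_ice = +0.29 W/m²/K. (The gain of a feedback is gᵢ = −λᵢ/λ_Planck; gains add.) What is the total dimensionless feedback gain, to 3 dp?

Convert to gains: g_cld = -0.496/3.5 = -0.1417; g_ice = 0.29/3.5 = 0.08286.
Total gain g = -0.05884.

-0.059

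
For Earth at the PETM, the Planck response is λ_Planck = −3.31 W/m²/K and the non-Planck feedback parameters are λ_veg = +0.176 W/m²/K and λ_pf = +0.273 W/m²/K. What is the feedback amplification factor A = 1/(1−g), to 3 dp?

1.157

Convert to gains: g_veg = 0.176/3.31 = 0.05317; g_pf = 0.273/3.31 = 0.08248.
Total gain g = 0.13565.
A = 1/(1 − 0.13565) = 1.157.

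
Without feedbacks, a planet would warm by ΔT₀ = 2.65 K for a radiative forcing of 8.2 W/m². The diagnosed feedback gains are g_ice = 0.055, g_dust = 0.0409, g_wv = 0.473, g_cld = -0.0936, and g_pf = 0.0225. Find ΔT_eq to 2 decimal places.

5.28 K

Total gain g = 0.055 + 0.0409 + 0.473 − 0.0936 + 0.0225 = 0.4978.
Amplification A = 1/(1 − 0.4978) = 1.991.
ΔT = 2.65 × 1.991 = 5.28 K.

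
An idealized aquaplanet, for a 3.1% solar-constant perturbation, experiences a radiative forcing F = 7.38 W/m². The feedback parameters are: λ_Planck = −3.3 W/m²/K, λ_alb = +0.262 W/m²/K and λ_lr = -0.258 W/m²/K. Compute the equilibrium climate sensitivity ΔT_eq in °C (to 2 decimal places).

Net feedback parameter λ = (−3.3) + (+0.262) + (-0.258) = -3.296 W/m²/K.
ΔT = −F/λ = −7.38/(-3.296) = 2.24 °C.

2.24 °C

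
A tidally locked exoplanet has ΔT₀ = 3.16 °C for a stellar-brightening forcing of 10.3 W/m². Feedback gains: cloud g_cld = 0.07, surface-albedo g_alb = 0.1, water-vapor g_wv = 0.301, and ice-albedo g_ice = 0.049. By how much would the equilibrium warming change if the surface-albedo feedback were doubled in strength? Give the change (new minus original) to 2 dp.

Original: g = 0.52, ΔT = 3.16/(1−0.52) = 6.5833 °C.
With doubled surface-albedo: g' = 0.62, ΔT' = 3.16/(1−0.62) = 8.3158 °C.
Change = 8.3158 − 6.5833 = 1.73 °C.

1.73 °C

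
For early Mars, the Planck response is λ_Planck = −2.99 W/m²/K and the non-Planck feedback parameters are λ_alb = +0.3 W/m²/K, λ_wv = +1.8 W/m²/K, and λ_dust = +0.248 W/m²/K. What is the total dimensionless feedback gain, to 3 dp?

Convert to gains: g_alb = 0.3/2.99 = 0.1003; g_wv = 1.8/2.99 = 0.602; g_dust = 0.248/2.99 = 0.08294.
Total gain g = 0.78524.

0.785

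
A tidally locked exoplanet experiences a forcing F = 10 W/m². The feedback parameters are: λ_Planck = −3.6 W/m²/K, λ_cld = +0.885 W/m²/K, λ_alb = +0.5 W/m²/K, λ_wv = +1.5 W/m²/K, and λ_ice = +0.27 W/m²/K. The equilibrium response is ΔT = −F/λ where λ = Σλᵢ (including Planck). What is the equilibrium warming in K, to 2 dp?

22.47 K

Net feedback parameter λ = (−3.6) + (+0.885) + (+0.5) + (+1.5) + (+0.27) = -0.445 W/m²/K.
ΔT = −F/λ = −10/(-0.445) = 22.47 K.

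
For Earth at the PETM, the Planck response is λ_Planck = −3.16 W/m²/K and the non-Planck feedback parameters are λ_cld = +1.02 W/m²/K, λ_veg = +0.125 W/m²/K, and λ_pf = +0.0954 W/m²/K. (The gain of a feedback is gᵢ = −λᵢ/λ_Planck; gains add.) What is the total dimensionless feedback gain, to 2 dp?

Convert to gains: g_cld = 1.02/3.16 = 0.3228; g_veg = 0.125/3.16 = 0.03956; g_pf = 0.0954/3.16 = 0.03019.
Total gain g = 0.39255.

0.39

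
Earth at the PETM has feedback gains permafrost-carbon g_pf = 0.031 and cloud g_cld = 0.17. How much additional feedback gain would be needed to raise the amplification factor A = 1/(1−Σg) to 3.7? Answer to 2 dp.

0.53

Current total gain = 0.201.
Target gain for A = 3.7: g* = 1 − 1/3.7 = 0.7297.
Additional gain needed = 0.7297 − 0.201 = 0.53.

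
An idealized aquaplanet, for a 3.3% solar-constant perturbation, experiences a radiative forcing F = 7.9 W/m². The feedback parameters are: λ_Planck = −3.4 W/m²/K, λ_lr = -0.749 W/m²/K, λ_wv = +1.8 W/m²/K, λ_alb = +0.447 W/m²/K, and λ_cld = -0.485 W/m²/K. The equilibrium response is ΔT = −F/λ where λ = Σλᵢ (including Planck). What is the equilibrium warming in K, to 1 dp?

Net feedback parameter λ = (−3.4) + (-0.749) + (+1.8) + (+0.447) + (-0.485) = -2.387 W/m²/K.
ΔT = −F/λ = −7.9/(-2.387) = 3.3 K.

3.3 K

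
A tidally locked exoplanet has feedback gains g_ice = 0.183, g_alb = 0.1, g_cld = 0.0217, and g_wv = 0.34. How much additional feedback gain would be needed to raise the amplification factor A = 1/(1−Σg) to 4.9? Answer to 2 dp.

Current total gain = 0.6447.
Target gain for A = 4.9: g* = 1 − 1/4.9 = 0.7959.
Additional gain needed = 0.7959 − 0.6447 = 0.15.

0.15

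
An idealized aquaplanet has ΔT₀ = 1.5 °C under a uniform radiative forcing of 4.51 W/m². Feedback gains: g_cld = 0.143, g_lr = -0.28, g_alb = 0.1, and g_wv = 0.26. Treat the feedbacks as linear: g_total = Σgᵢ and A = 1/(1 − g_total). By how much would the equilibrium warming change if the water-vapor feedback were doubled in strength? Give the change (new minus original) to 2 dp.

Original: g = 0.223, ΔT = 1.5/(1−0.223) = 1.9305 °C.
With doubled water-vapor: g' = 0.483, ΔT' = 1.5/(1−0.483) = 2.9014 °C.
Change = 2.9014 − 1.9305 = 0.97 °C.

0.97 °C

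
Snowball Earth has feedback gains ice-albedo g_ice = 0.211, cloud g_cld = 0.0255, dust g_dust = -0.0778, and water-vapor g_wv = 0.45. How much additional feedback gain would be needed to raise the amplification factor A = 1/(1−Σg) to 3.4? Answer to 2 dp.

0.10

Current total gain = 0.6087.
Target gain for A = 3.4: g* = 1 − 1/3.4 = 0.7059.
Additional gain needed = 0.7059 − 0.6087 = 0.10.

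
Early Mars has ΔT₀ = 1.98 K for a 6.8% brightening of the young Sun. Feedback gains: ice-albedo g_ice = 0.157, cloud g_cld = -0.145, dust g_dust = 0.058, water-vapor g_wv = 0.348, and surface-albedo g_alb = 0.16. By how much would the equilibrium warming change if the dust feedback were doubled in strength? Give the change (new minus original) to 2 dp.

0.75 K

Original: g = 0.578, ΔT = 1.98/(1−0.578) = 4.6919 K.
With doubled dust: g' = 0.636, ΔT' = 1.98/(1−0.636) = 5.4396 K.
Change = 5.4396 − 4.6919 = 0.75 K.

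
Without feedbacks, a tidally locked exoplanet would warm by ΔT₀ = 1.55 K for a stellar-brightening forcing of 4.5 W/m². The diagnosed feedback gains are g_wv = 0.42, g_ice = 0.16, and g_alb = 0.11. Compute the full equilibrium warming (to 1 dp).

5.0 K

Total gain g = 0.42 + 0.16 + 0.11 = 0.69.
Amplification A = 1/(1 − 0.69) = 3.226.
ΔT = 1.55 × 3.226 = 5.0 K.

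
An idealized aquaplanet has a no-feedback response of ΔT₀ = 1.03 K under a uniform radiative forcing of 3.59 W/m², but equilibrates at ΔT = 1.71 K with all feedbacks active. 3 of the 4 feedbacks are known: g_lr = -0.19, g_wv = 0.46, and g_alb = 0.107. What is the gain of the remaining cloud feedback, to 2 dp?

Amplification A = ΔT/ΔT₀ = 1.71/1.03 = 1.66.
Total gain g = 1 − 1/A = 1 − 1/1.66 = 0.3976.
Known gains sum to -0.19 + 0.46 + 0.107 = 0.377.
g_cld = 0.3976 − 0.377 = 0.02.

0.02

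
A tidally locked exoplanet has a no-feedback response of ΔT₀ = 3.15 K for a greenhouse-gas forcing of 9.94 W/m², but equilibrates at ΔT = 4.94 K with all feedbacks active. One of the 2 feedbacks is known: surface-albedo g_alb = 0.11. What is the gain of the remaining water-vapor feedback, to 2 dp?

0.25

Amplification A = ΔT/ΔT₀ = 4.94/3.15 = 1.568.
Total gain g = 1 − 1/A = 1 − 1/1.568 = 0.3622.
The known gain is 0.11.
g_wv = 0.3622 − 0.11 = 0.25.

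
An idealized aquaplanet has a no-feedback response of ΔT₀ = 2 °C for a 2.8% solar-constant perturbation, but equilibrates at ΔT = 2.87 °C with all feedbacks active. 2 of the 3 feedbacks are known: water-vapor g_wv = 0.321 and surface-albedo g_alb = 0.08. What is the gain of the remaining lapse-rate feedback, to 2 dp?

-0.10

Amplification A = ΔT/ΔT₀ = 2.87/2 = 1.435.
Total gain g = 1 − 1/A = 1 − 1/1.435 = 0.3031.
Known gains sum to 0.321 + 0.08 = 0.401.
g_lr = 0.3031 − 0.401 = -0.10.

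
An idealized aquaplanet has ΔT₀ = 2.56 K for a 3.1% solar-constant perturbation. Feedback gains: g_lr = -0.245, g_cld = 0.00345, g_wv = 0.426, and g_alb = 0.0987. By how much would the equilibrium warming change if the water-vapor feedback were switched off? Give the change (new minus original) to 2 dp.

Original: g = 0.28315, ΔT = 2.56/(1−0.28315) = 3.5712 K.
Without water-vapor: g' = -0.14285, ΔT' = 2.56/(1+0.14285) = 2.2400 K.
Change = 2.2400 − 3.5712 = -1.33 K.

-1.33 K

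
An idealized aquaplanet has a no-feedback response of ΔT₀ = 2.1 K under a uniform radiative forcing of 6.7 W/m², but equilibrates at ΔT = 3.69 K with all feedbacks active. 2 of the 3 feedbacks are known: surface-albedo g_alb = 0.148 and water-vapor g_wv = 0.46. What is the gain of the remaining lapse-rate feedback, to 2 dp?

-0.18

Amplification A = ΔT/ΔT₀ = 3.69/2.1 = 1.757.
Total gain g = 1 − 1/A = 1 − 1/1.757 = 0.4308.
Known gains sum to 0.148 + 0.46 = 0.608.
g_lr = 0.4308 − 0.608 = -0.18.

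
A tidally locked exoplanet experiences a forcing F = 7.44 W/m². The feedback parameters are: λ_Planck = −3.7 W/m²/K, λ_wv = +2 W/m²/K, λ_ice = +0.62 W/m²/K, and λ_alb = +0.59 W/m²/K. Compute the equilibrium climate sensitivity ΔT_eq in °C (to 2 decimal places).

Net feedback parameter λ = (−3.7) + (+2) + (+0.62) + (+0.59) = -0.49 W/m²/K.
ΔT = −F/λ = −7.44/(-0.49) = 15.18 °C.

15.18 °C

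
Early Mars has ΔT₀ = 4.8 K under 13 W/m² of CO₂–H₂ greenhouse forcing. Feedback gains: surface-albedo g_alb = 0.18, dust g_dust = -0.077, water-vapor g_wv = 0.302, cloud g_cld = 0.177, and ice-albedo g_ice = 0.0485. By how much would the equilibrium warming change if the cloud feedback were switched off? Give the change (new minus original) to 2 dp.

Original: g = 0.6305, ΔT = 4.8/(1−0.6305) = 12.9905 K.
Without cloud: g' = 0.4535, ΔT' = 4.8/(1−0.4535) = 8.7832 K.
Change = 8.7832 − 12.9905 = -4.21 K.

-4.21 K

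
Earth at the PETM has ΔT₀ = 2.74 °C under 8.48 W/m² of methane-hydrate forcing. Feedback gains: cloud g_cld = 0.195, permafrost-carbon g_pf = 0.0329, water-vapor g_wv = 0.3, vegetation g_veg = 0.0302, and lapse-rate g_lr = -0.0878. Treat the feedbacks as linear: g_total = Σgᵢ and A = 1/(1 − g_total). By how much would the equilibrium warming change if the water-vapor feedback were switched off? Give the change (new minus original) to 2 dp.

-1.87 °C

Original: g = 0.4703, ΔT = 2.74/(1−0.4703) = 5.1727 °C.
Without water-vapor: g' = 0.1703, ΔT' = 2.74/(1−0.1703) = 3.3024 °C.
Change = 3.3024 − 5.1727 = -1.87 °C.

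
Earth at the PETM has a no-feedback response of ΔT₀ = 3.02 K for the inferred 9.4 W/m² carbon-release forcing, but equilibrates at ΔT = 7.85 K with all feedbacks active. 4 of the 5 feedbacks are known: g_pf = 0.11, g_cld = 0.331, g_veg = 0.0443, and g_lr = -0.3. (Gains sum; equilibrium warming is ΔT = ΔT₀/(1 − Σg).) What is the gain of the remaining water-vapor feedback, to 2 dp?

Amplification A = ΔT/ΔT₀ = 7.85/3.02 = 2.599.
Total gain g = 1 − 1/A = 1 − 1/2.599 = 0.6152.
Known gains sum to 0.11 + 0.331 + 0.0443 − 0.3 = 0.1853.
g_wv = 0.6152 − 0.1853 = 0.43.

0.43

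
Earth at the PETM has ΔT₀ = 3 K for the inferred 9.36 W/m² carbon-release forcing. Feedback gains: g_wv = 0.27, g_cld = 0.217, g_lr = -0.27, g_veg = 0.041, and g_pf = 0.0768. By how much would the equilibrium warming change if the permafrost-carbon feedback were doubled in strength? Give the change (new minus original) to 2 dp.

0.59 K

Original: g = 0.3348, ΔT = 3/(1−0.3348) = 4.5099 K.
With doubled permafrost-carbon: g' = 0.4116, ΔT' = 3/(1−0.4116) = 5.0986 K.
Change = 5.0986 − 4.5099 = 0.59 K.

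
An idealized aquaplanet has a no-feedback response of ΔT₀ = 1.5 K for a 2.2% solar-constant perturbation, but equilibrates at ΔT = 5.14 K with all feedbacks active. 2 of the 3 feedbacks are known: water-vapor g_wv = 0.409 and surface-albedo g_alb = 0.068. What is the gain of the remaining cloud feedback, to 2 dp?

Amplification A = ΔT/ΔT₀ = 5.14/1.5 = 3.427.
Total gain g = 1 − 1/A = 1 − 1/3.427 = 0.7082.
Known gains sum to 0.409 + 0.068 = 0.477.
g_cld = 0.7082 − 0.477 = 0.23.

0.23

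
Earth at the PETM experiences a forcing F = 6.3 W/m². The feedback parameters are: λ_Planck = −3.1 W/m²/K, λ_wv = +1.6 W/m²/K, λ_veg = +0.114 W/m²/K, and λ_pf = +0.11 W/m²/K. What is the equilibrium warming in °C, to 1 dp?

Net feedback parameter λ = (−3.1) + (+1.6) + (+0.114) + (+0.11) = -1.276 W/m²/K.
ΔT = −F/λ = −6.3/(-1.276) = 4.9 °C.

4.9 °C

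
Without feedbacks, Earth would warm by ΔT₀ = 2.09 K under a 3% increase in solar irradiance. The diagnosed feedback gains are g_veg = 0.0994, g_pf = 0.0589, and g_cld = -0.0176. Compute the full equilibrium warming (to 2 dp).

Total gain g = 0.0994 + 0.0589 − 0.0176 = 0.1407.
Amplification A = 1/(1 − 0.1407) = 1.164.
ΔT = 2.09 × 1.164 = 2.43 K.

2.43 K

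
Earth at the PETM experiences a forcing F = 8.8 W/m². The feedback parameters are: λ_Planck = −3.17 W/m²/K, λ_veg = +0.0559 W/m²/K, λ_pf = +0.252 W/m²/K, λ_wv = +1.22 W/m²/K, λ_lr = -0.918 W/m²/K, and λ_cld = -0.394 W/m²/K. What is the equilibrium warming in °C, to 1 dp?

3.0 °C

Net feedback parameter λ = (−3.17) + (+0.0559) + (+0.252) + (+1.22) + (-0.918) + (-0.394) = -2.9541 W/m²/K.
ΔT = −F/λ = −8.8/(-2.9541) = 3.0 °C.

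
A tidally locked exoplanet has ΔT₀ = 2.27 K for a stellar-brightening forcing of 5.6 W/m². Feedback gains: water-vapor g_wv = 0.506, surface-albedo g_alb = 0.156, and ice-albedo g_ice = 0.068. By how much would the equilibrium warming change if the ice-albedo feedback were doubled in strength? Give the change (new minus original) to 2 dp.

2.83 K

Original: g = 0.73, ΔT = 2.27/(1−0.73) = 8.4074 K.
With doubled ice-albedo: g' = 0.798, ΔT' = 2.27/(1−0.798) = 11.2376 K.
Change = 11.2376 − 8.4074 = 2.83 K.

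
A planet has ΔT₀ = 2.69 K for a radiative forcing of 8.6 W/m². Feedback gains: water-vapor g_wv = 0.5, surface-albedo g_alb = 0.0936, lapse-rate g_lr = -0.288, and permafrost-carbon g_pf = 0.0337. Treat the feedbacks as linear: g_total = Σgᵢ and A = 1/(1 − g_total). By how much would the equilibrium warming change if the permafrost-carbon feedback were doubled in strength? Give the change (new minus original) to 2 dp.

0.22 K

Original: g = 0.3393, ΔT = 2.69/(1−0.3393) = 4.0714 K.
With doubled permafrost-carbon: g' = 0.373, ΔT' = 2.69/(1−0.373) = 4.2903 K.
Change = 4.2903 − 4.0714 = 0.22 K.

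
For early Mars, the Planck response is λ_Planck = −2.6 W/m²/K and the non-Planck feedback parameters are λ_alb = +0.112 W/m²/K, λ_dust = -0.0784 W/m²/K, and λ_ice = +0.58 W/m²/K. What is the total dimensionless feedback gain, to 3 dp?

Convert to gains: g_alb = 0.112/2.6 = 0.04308; g_dust = -0.0784/2.6 = -0.03015; g_ice = 0.58/2.6 = 0.2231.
Total gain g = 0.23603.

0.236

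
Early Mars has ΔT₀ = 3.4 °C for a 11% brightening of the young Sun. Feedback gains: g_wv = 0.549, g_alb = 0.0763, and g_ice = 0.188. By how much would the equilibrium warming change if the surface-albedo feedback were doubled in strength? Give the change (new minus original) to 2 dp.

12.59 °C

Original: g = 0.8133, ΔT = 3.4/(1−0.8133) = 18.2110 °C.
With doubled surface-albedo: g' = 0.8896, ΔT' = 3.4/(1−0.8896) = 30.7971 °C.
Change = 30.7971 − 18.2110 = 12.59 °C.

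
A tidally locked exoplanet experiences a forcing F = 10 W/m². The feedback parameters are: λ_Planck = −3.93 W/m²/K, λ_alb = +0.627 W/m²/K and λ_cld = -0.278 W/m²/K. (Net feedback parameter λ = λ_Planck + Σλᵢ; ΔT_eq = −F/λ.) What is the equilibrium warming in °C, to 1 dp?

Net feedback parameter λ = (−3.93) + (+0.627) + (-0.278) = -3.581 W/m²/K.
ΔT = −F/λ = −10/(-3.581) = 2.8 °C.

2.8 °C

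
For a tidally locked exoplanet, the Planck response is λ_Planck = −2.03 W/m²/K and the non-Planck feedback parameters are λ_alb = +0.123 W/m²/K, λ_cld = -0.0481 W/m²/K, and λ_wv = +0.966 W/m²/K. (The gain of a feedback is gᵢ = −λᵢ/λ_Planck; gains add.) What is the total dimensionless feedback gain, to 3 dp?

Convert to gains: g_alb = 0.123/2.03 = 0.06059; g_cld = -0.0481/2.03 = -0.02369; g_wv = 0.966/2.03 = 0.4759.
Total gain g = 0.5128.

0.513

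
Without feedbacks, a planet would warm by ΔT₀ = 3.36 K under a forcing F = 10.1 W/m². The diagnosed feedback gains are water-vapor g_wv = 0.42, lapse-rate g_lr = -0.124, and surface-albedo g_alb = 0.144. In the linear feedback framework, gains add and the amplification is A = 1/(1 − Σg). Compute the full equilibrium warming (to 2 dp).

6.00 K

Total gain g = 0.42 − 0.124 + 0.144 = 0.44.
Amplification A = 1/(1 − 0.44) = 1.786.
ΔT = 3.36 × 1.786 = 6.00 K.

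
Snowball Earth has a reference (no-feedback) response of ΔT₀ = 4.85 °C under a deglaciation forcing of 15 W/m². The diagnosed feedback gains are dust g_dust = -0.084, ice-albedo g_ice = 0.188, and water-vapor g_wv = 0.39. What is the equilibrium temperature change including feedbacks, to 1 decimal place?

Total gain g = -0.084 + 0.188 + 0.39 = 0.494.
Amplification A = 1/(1 − 0.494) = 1.976.
ΔT = 4.85 × 1.976 = 9.6 °C.

9.6 °C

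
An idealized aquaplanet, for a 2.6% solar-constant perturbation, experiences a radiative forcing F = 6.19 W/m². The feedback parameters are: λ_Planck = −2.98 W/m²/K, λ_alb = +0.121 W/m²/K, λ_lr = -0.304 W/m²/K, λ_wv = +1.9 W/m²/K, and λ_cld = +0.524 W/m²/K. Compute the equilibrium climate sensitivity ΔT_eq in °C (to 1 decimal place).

8.4 °C

Net feedback parameter λ = (−2.98) + (+0.121) + (-0.304) + (+1.9) + (+0.524) = -0.739 W/m²/K.
ΔT = −F/λ = −6.19/(-0.739) = 8.4 °C.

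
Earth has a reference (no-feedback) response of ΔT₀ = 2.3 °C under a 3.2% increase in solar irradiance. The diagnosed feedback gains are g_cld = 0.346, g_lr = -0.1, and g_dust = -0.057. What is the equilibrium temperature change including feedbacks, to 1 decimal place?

Total gain g = 0.346 − 0.1 − 0.057 = 0.189.
Amplification A = 1/(1 − 0.189) = 1.233.
ΔT = 2.3 × 1.233 = 2.8 °C.

2.8 °C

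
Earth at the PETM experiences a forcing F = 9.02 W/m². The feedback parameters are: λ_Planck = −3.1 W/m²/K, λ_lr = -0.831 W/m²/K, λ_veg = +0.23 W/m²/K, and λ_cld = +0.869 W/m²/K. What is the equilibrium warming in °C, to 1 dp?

Net feedback parameter λ = (−3.1) + (-0.831) + (+0.23) + (+0.869) = -2.832 W/m²/K.
ΔT = −F/λ = −9.02/(-2.832) = 3.2 °C.

3.2 °C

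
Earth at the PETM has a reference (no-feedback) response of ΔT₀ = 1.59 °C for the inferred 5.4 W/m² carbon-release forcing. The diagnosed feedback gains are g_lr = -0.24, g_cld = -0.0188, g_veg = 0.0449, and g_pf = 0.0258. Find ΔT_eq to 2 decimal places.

1.34 °C

Total gain g = -0.24 − 0.0188 + 0.0449 + 0.0258 = -0.1881.
Amplification A = 1/(1 + 0.1881) = 0.8417.
ΔT = 1.59 × 0.8417 = 1.34 °C.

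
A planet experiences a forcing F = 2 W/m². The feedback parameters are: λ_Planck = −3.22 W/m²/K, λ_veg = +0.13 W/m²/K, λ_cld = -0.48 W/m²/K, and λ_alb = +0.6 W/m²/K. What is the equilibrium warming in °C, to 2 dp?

Net feedback parameter λ = (−3.22) + (+0.13) + (-0.48) + (+0.6) = -2.97 W/m²/K.
ΔT = −F/λ = −2/(-2.97) = 0.67 °C.

0.67 °C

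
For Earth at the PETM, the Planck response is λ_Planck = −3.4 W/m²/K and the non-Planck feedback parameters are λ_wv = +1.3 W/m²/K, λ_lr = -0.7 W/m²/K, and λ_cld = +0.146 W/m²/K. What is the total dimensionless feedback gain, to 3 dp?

0.219

Convert to gains: g_wv = 1.3/3.4 = 0.3824; g_lr = -0.7/3.4 = -0.2059; g_cld = 0.146/3.4 = 0.04294.
Total gain g = 0.21944.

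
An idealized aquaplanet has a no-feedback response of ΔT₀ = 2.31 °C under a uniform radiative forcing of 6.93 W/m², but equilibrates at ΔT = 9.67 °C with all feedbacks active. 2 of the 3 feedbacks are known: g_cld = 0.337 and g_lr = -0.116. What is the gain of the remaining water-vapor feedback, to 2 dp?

Amplification A = ΔT/ΔT₀ = 9.67/2.31 = 4.186.
Total gain g = 1 − 1/A = 1 − 1/4.186 = 0.7611.
Known gains sum to 0.337 − 0.116 = 0.221.
g_wv = 0.7611 − 0.221 = 0.54.

0.54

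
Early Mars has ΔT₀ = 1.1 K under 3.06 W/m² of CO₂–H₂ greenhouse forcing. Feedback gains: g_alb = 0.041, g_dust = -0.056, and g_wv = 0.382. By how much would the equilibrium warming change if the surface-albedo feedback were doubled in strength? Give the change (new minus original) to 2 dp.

Original: g = 0.367, ΔT = 1.1/(1−0.367) = 1.7378 K.
With doubled surface-albedo: g' = 0.408, ΔT' = 1.1/(1−0.408) = 1.8581 K.
Change = 1.8581 − 1.7378 = 0.12 K.

0.12 K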